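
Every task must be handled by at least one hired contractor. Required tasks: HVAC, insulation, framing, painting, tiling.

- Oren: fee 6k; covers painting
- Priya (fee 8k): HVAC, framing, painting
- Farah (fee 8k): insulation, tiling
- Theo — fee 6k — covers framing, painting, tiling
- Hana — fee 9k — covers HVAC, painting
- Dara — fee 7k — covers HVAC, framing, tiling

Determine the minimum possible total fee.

16

This is an integer covering problem.
The greedy cost-per-new-task heuristic would pick Theo, Dara, and Farah for 21, but a cheaper cover exists.
Choose Priya and Farah: together they cover HVAC, insulation, framing, painting, tiling — every task.
Total fee: 8 + 8 = 16.
No cover costs less than 16.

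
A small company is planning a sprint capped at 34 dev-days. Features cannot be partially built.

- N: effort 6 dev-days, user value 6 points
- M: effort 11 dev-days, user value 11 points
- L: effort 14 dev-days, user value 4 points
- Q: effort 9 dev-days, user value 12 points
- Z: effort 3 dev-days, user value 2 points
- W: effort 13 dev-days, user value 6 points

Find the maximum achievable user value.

31

Allowing fractional choices, the relaxed optimum would be about 33.3, but features are indivisible.
N + M + Q + Z: effort 6 + 11 + 9 + 3 = 29 ≤ 34, user value 6 + 11 + 12 + 2 = 31.
N + M + Q: effort 6 + 11 + 9 = 26 ≤ 34, user value 6 + 11 + 12 = 29.
Best is N, M, Q, and Z with total user value 31.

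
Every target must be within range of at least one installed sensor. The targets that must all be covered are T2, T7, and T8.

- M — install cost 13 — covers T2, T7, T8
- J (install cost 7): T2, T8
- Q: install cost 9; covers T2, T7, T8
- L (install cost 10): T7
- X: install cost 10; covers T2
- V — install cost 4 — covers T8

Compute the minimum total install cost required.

9

Q alone covers T2, T7, T8 — every target.
Total install cost: 9.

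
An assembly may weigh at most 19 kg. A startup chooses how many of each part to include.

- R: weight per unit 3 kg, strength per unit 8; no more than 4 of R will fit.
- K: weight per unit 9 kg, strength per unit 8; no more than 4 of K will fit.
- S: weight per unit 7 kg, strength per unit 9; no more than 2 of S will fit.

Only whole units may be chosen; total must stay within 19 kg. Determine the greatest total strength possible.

41

3×R and 1×S: weight 16 ≤ 19, strength 3·8 + 1·9 = 33.
4×R and 1×S: weight 19 ≤ 19, strength 4·8 + 1·9 = 41.
Best is 41.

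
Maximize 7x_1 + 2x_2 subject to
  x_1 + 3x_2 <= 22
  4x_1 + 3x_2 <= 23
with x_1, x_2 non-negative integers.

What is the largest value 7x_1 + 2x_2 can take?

37

The continuous relaxation peaks at (5.75, 0) with value 40.25; rounding to a feasible lattice point costs some objective.
(x_1,x_2)=(5,1): 1·5+3·1=8≤22, 4·5+3·1=23≤23, objective 37.
(x_1,x_2)=(5,0): 1·5+3·0=5≤22, 4·5+3·0=20≤23, objective 35.
(x_1,x_2)=(4,2): 1·4+3·2=10≤22, 4·4+3·2=22≤23, objective 32.
Maximum is 37 at (x_1,x_2)=(5,1).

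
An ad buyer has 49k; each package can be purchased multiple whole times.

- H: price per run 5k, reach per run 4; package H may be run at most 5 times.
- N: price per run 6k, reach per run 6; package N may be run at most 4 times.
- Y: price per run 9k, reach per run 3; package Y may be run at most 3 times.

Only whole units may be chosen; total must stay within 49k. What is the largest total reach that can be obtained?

44

5×H and 4×N: price 49 ≤ 49, reach 5·4 + 4·6 = 44.
4×H and 4×N: price 44 ≤ 49, reach 4·4 + 4·6 = 40.
Best is 44.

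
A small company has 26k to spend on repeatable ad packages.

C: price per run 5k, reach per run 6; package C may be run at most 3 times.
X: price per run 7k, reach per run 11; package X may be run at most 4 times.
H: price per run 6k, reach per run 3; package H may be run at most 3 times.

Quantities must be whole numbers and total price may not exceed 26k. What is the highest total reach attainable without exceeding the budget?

39

1×C and 3×X: price 26 ≤ 26, reach 1·6 + 3·11 = 39.
2×C and 2×X: price 24 ≤ 26, reach 2·6 + 2·11 = 34.
Best is 39.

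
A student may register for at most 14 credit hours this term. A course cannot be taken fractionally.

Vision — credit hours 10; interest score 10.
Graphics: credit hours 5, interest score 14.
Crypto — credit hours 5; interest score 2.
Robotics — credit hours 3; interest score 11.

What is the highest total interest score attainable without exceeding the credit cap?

Take Graphics, Crypto, and Robotics: credit hours 5 + 5 + 3 = 13 ≤ 14, interest score 14 + 2 + 11 = 27.
No other feasible combination does better.

27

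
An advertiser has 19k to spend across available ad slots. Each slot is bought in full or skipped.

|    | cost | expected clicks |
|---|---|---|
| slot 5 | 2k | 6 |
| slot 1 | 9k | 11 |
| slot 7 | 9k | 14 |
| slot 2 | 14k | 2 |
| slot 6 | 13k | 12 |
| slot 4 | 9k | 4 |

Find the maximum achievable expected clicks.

Allowing fractional choices, the relaxed optimum would be about 29.8, but ad slots are indivisible.
slot 1 + slot 7: cost 9 + 9 = 18 ≤ 19, expected clicks 11 + 14 = 25.
slot 5 + slot 7: cost 2 + 9 = 11 ≤ 19, expected clicks 6 + 14 = 20.
Best is slot 1 and slot 7 with total expected clicks 25.

25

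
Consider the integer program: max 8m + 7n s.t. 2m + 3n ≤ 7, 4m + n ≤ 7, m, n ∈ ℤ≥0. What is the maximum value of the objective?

15

(m,n)=(1,1) is feasible, giving 15.
(m,n)=(0,2) is feasible, giving 14.
Maximum is 15 at (m,n)=(1,1).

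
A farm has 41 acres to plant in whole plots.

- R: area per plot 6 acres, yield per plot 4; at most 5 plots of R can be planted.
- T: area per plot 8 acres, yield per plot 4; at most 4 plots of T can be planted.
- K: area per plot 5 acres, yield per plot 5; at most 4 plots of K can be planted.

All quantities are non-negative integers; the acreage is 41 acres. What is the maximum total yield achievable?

32

Take 2×R, 1×T, and 4×K: area 40 ≤ 41, yield 2·4 + 1·4 + 4·5 = 32.
K has the best ratio (5/5) and is taken to its limit of 4; remaining capacity is filled optimally with the others.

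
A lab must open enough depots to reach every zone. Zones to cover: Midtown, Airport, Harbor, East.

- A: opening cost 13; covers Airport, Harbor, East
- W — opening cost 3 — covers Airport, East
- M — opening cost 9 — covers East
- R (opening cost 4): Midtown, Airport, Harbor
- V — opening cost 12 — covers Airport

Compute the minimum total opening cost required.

7

This is an integer covering problem.
Choose W and R: together they cover Midtown, Airport, Harbor, East — every zone.
Total opening cost: 3 + 4 = 7.
No cover costs less than 7.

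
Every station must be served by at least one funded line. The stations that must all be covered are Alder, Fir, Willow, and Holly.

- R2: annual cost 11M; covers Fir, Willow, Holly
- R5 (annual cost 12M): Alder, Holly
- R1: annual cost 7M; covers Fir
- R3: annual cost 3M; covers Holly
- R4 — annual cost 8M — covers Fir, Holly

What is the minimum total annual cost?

23

The greedy cost-per-new-station heuristic would pick R3, R2, and R5 for 26, but a cheaper cover exists.
Choose R2 and R5: together they cover Alder, Fir, Willow, Holly — every station.
Total annual cost: 11 + 12 = 23.
No cover costs less than 23.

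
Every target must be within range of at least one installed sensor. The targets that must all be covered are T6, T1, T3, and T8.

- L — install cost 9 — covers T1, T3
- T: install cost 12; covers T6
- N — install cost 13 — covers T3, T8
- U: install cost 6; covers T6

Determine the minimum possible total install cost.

Choose L, N, and U: together they cover T6, T1, T3, T8 — every target.
Total install cost: 9 + 13 + 6 = 28.
No cover costs less than 28.

28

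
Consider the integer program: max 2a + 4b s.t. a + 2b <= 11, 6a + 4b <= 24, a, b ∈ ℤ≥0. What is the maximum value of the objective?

20

Relaxing integrality, the LP optimum is 22.00 at (a,b) = (0, 5.5), which is not an integer point.
(a,b)=(0,5) is feasible, giving 20.
(a,b)=(1,4) is feasible, giving 18.
(a,b)=(0,4) is feasible, giving 16.
The best lattice point is (0,5), giving 20.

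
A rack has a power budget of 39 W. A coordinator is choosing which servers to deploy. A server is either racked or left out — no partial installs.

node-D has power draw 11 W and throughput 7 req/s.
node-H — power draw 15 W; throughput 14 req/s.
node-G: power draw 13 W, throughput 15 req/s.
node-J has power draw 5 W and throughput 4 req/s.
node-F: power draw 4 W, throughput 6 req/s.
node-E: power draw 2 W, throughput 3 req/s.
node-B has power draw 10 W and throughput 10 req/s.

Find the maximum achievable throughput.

Allowing fractional choices, the relaxed optimum would be about 43.3, but servers are indivisible.
node-H + node-G + node-B: power draw 15 + 13 + 10 = 38 ≤ 39, throughput 14 + 15 + 10 = 39.
node-H + node-G + node-J + node-F + node-E: power draw 15 + 13 + 5 + 4 + 2 = 39 ≤ 39, throughput 14 + 15 + 4 + 6 + 3 = 42.
node-H + node-G + node-J + node-F: power draw 15 + 13 + 5 + 4 = 37 ≤ 39, throughput 14 + 15 + 4 + 6 = 39.
Best is node-H, node-G, node-J, node-F, and node-E with total throughput 42.

42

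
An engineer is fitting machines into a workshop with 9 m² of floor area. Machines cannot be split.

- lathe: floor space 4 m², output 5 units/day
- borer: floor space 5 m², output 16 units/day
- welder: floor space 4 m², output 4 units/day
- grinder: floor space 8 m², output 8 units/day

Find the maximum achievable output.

21

borer + welder: floor space 5 + 4 = 9 ≤ 9, output 16 + 4 = 20.
borer: floor space 5 ≤ 9, output 16.
lathe + borer: floor space 4 + 5 = 9 ≤ 9, output 5 + 16 = 21.
Best is lathe and borer with total output 21.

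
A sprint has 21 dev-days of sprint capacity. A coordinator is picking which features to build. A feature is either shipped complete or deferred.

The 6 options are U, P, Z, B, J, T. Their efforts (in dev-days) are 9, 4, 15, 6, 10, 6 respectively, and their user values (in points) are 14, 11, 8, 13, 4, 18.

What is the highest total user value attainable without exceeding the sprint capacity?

This is a 0-1 knapsack instance.
Allowing fractional choices, the relaxed optimum would be about 49.8, but features are indivisible.
P + B + T: effort 4 + 6 + 6 = 16 ≤ 21, user value 11 + 13 + 18 = 42.
U + P + T: effort 9 + 4 + 6 = 19 ≤ 21, user value 14 + 11 + 18 = 43.
U + B + T: effort 9 + 6 + 6 = 21 ≤ 21, user value 14 + 13 + 18 = 45.
Best is U, B, and T with total user value 45.

45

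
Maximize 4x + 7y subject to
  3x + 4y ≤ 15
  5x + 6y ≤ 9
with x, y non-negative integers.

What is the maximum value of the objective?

(x,y)=(0,1) is feasible, giving 7.
(x,y)=(1,0) is feasible, giving 4.
(x,y)=(0,0) is feasible, giving 0.
Maximum is 7 at (x,y)=(0,1).

7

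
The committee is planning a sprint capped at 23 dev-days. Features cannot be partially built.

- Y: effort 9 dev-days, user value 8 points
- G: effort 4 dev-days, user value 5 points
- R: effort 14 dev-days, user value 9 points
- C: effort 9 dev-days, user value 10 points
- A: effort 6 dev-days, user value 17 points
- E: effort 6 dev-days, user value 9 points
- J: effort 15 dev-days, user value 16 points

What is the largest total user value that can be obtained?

36

Allowing fractional choices, the relaxed optimum would be about 38.8, but features are indivisible.
C + A + E: effort 9 + 6 + 6 = 21 ≤ 23, user value 10 + 17 + 9 = 36.
A + J: effort 6 + 15 = 21 ≤ 23, user value 17 + 16 = 33.
Y + A + E: effort 9 + 6 + 6 = 21 ≤ 23, user value 8 + 17 + 9 = 34.
Best is C, A, and E with total user value 36.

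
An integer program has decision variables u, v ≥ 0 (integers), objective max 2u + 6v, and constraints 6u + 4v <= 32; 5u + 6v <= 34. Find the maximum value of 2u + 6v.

Relaxing integrality, the LP optimum is 34.00 at (u,v) = (0, 5.67), which is not an integer point.
(u,v)=(0,5): 6·0+4·5=20≤32, 5·0+6·5=30≤34, objective 30.
(u,v)=(1,4): 6·1+4·4=22≤32, 5·1+6·4=29≤34, objective 26.
Maximum is 30 at (u,v)=(0,5).

30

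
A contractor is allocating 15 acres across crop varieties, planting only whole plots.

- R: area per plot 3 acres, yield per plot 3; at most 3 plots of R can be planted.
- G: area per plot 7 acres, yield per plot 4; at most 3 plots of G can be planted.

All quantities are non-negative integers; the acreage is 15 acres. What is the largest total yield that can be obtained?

10

3×R: area 9 ≤ 15, yield 3·3 = 9.
2×R and 1×G: area 13 ≤ 15, yield 2·3 + 1·4 = 10.
Best is 10.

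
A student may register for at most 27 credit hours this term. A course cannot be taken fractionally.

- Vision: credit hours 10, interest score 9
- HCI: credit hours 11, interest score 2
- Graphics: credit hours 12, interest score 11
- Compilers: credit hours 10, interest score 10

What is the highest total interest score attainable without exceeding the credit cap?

21

Allowing fractional choices, the relaxed optimum would be about 25.5, but courses are indivisible.
Graphics + Compilers: credit hours 12 + 10 = 22 ≤ 27, interest score 11 + 10 = 21.
Vision + Compilers: credit hours 10 + 10 = 20 ≤ 27, interest score 9 + 10 = 19.
Vision + Graphics: credit hours 10 + 12 = 22 ≤ 27, interest score 9 + 11 = 20.
Best is Graphics and Compilers with total interest score 21.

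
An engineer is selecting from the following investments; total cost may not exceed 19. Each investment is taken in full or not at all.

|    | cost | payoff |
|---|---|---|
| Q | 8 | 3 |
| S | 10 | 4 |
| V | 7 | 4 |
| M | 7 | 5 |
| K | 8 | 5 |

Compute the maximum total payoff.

Allowing fractional choices, the relaxed optimum would be about 12.3, but investments are indivisible.
V + M: cost 7 + 7 = 14 ≤ 19, payoff 4 + 5 = 9.
V + K: cost 7 + 8 = 15 ≤ 19, payoff 4 + 5 = 9.
M + K: cost 7 + 8 = 15 ≤ 19, payoff 5 + 5 = 10.
Best is M and K with total payoff 10.

10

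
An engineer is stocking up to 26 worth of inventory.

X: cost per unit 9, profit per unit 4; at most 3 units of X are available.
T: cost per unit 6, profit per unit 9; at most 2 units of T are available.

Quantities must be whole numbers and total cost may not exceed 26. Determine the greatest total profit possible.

This is a bounded integer knapsack.
T has the best ratio (9/6); taking only T gives at most 2×9 = 18 (stopped by the supply cap of 2).
Mixing does better — 1×X and 2×T: cost 21 ≤ 26, profit 1·4 + 2·9 = 22.

22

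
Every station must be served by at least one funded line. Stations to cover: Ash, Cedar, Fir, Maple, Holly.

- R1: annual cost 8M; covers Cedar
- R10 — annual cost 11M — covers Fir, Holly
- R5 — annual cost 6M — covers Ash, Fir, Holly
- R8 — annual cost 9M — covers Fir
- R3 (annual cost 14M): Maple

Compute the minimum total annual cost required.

Choose R1, R5, and R3: together they cover Ash, Cedar, Fir, Maple, Holly — every station.
Total annual cost: 8 + 6 + 14 = 28.
No cover costs less than 28.

28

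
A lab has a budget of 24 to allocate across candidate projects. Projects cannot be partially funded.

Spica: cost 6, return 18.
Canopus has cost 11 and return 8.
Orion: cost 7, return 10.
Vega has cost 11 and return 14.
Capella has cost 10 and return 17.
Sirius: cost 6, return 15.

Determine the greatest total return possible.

50

This is a 0-1 knapsack instance.
Spica + Vega + Sirius: cost 6 + 11 + 6 = 23 ≤ 24, return 18 + 14 + 15 = 47.
Spica + Orion + Capella: cost 6 + 7 + 10 = 23 ≤ 24, return 18 + 10 + 17 = 45.
Spica + Capella + Sirius: cost 6 + 10 + 6 = 22 ≤ 24, return 18 + 17 + 15 = 50.
Best is Spica, Capella, and Sirius with total return 50.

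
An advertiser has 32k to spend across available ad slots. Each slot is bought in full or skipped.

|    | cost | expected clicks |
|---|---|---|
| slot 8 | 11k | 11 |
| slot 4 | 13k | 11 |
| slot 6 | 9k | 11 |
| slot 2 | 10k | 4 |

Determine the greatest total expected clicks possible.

This is a 0-1 knapsack instance.
slot 8 + slot 6: cost 11 + 9 = 20 ≤ 32, expected clicks 11 + 11 = 22.
slot 4 + slot 6 + slot 2: cost 13 + 9 + 10 = 32 ≤ 32, expected clicks 11 + 11 + 4 = 26.
slot 8 + slot 6 + slot 2: cost 11 + 9 + 10 = 30 ≤ 32, expected clicks 11 + 11 + 4 = 26.
The maximum expected clicks is 26; one optimal choice is slot 8, slot 6, and slot 2.

26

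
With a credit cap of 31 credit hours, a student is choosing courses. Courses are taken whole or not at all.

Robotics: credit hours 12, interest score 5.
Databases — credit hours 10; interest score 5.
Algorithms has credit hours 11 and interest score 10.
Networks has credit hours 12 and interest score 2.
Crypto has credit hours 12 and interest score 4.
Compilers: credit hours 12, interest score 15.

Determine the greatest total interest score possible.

25

Take Algorithms and Compilers: credit hours 11 + 12 = 23 ≤ 31, interest score 10 + 15 = 25.
No other feasible combination does better.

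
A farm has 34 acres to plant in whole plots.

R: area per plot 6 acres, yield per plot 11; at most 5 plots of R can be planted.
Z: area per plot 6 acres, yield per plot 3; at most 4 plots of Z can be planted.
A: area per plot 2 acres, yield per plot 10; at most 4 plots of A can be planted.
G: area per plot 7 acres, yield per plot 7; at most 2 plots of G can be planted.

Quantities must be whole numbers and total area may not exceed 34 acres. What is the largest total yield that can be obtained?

84

A has the best ratio (10/2); taking only A gives at most 4×10 = 40 (stopped by the supply cap of 4).
Mixing does better — 4×R and 4×A: area 32 ≤ 34, yield 4·11 + 4·10 = 84.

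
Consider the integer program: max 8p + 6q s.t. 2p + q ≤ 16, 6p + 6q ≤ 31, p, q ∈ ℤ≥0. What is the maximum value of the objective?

(p,q)=(5,0) is feasible, giving 40.
(p,q)=(4,1) is feasible, giving 38.
(p,q)=(4,0) is feasible, giving 32.
No feasible integer point exceeds 40.

40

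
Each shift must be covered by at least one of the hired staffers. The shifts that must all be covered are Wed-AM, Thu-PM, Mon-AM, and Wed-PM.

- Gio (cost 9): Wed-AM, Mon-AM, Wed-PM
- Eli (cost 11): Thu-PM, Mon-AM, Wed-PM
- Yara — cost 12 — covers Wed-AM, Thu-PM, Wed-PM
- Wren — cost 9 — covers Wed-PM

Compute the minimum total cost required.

This is an integer covering problem.
Choose Gio and Eli: together they cover Wed-AM, Thu-PM, Mon-AM, Wed-PM — every shift.
Total cost: 9 + 11 = 20.

20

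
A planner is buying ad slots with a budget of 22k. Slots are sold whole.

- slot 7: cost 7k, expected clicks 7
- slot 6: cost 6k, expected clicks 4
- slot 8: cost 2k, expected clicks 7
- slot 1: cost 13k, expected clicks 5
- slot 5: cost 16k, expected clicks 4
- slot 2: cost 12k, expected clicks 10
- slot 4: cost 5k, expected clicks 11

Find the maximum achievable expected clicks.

29

slot 7 + slot 8 + slot 4: cost 7 + 2 + 5 = 14 ≤ 22, expected clicks 7 + 7 + 11 = 25.
slot 7 + slot 6 + slot 8 + slot 4: cost 7 + 6 + 2 + 5 = 20 ≤ 22, expected clicks 7 + 4 + 7 + 11 = 29.
slot 8 + slot 2 + slot 4: cost 2 + 12 + 5 = 19 ≤ 22, expected clicks 7 + 10 + 11 = 28.
Best is slot 7, slot 6, slot 8, and slot 4 with total expected clicks 29.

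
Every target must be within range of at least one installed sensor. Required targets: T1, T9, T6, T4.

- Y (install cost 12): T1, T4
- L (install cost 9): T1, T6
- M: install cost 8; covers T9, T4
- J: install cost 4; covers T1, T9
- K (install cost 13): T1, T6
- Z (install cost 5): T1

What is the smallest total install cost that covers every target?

17

This is an integer covering problem.
Choose L and M: together they cover T1, T9, T6, T4 — every target.
Total install cost: 9 + 8 = 17.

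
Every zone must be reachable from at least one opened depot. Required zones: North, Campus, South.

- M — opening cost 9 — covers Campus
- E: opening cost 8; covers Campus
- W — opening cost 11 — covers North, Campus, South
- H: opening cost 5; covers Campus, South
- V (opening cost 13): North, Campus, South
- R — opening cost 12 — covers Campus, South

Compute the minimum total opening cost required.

The greedy cost-per-new-zone heuristic would pick H and W for 16, but a cheaper cover exists.
W alone covers North, Campus, South — every zone.
Total opening cost: 11.
No cover costs less than 11.

11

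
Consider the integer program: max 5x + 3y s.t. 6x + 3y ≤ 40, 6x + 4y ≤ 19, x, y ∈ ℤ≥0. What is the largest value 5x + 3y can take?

15

(x,y)=(3,0) is feasible, giving 15.
(x,y)=(2,1) is feasible, giving 13.
(x,y)=(2,0) is feasible, giving 10.
The best lattice point is (3,0), giving 15.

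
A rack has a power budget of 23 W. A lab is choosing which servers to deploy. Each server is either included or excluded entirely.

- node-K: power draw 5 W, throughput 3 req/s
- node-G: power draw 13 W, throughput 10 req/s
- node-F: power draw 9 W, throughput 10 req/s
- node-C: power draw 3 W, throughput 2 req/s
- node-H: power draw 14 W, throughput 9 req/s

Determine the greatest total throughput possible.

node-F + node-H: power draw 9 + 14 = 23 ≤ 23, throughput 10 + 9 = 19.
node-G + node-F: power draw 13 + 9 = 22 ≤ 23, throughput 10 + 10 = 20.
Best is node-G and node-F with total throughput 20.

20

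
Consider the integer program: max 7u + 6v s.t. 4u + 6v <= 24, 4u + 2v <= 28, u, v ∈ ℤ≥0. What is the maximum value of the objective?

(u,v)=(6,0): 4·6+6·0=24≤24, 4·6+2·0=24≤28, objective 42.
(u,v)=(5,0): 4·5+6·0=20≤24, 4·5+2·0=20≤28, objective 35.
No feasible integer point exceeds 42.

42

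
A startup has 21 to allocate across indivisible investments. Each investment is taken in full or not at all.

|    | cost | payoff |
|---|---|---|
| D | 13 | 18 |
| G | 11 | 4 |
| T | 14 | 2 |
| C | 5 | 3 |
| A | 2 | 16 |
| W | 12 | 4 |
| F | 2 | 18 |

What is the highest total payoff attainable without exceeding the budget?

G + C + A + F: cost 11 + 5 + 2 + 2 = 20 ≤ 21, payoff 4 + 3 + 16 + 18 = 41.
C + A + W + F: cost 5 + 2 + 12 + 2 = 21 ≤ 21, payoff 3 + 16 + 4 + 18 = 41.
D + A + F: cost 13 + 2 + 2 = 17 ≤ 21, payoff 18 + 16 + 18 = 52.
Best is D, A, and F with total payoff 52.

52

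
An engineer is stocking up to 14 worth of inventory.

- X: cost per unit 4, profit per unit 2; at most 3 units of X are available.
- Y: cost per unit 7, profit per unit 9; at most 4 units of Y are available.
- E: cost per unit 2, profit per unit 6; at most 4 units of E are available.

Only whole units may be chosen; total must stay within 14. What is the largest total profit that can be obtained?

This is a bounded integer knapsack.
Take 1×Y and 3×E: cost 13 ≤ 14, profit 1·9 + 3·6 = 27.
No other integer combination yields more.

27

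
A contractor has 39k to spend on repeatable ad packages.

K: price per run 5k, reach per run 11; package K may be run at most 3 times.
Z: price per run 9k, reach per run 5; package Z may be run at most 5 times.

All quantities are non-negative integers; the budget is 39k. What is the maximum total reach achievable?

This is a bounded integer knapsack.
3×K and 1×Z: price 24 ≤ 39, reach 3·11 + 1·5 = 38.
3×K and 2×Z: price 33 ≤ 39, reach 3·11 + 2·5 = 43.
Best is 43.

43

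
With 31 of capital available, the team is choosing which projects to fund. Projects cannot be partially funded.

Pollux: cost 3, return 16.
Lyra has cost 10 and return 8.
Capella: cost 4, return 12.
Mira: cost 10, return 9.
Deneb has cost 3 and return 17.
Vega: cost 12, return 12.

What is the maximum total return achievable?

62

Pollux + Capella + Deneb + Vega: cost 3 + 4 + 3 + 12 = 22 ≤ 31, return 16 + 12 + 17 + 12 = 57.
Pollux + Lyra + Capella + Mira + Deneb: cost 3 + 10 + 4 + 10 + 3 = 30 ≤ 31, return 16 + 8 + 12 + 9 + 17 = 62.
Best is Pollux, Lyra, Capella, Mira, and Deneb with total return 62.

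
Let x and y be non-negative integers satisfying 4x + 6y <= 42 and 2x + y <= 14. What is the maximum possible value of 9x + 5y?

The continuous relaxation peaks at (5.25, 3.5) with value 64.75; rounding to a feasible lattice point costs some objective.
(x,y)=(6,2): 4·6+6·2=36≤42, 2·6+1·2=14≤14, objective 64.
(x,y)=(5,3): 4·5+6·3=38≤42, 2·5+1·3=13≤14, objective 60.
(x,y)=(6,1): 4·6+6·1=30≤42, 2·6+1·1=13≤14, objective 59.
No feasible integer point exceeds 64.

64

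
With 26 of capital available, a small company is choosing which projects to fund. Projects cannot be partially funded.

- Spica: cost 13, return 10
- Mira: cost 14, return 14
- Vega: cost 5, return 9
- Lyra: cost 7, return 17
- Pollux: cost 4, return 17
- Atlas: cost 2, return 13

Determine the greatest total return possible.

57

Allowing fractional choices, the relaxed optimum would be about 64.0, but projects are indivisible.
Mira + Vega + Pollux + Atlas: cost 14 + 5 + 4 + 2 = 25 ≤ 26, return 14 + 9 + 17 + 13 = 53.
Vega + Lyra + Pollux + Atlas: cost 5 + 7 + 4 + 2 = 18 ≤ 26, return 9 + 17 + 17 + 13 = 56.
Spica + Lyra + Pollux + Atlas: cost 13 + 7 + 4 + 2 = 26 ≤ 26, return 10 + 17 + 17 + 13 = 57.
Best is Spica, Lyra, Pollux, and Atlas with total return 57.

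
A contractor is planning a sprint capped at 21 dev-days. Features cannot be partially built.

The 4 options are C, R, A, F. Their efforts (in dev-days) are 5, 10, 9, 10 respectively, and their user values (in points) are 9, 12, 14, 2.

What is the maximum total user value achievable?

26

C + R: effort 5 + 10 = 15 ≤ 21, user value 9 + 12 = 21.
C + A: effort 5 + 9 = 14 ≤ 21, user value 9 + 14 = 23.
R + A: effort 10 + 9 = 19 ≤ 21, user value 12 + 14 = 26.
Best is R and A with total user value 26.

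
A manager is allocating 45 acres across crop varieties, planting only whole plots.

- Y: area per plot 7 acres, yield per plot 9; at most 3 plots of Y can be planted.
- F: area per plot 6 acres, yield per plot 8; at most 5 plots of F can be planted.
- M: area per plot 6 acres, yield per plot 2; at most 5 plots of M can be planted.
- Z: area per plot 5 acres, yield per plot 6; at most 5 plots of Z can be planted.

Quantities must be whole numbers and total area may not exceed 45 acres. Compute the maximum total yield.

This is a bounded integer knapsack.
Take 3×Y and 4×F: area 45 ≤ 45, yield 3·9 + 4·8 = 59.
No other integer combination yields more.

59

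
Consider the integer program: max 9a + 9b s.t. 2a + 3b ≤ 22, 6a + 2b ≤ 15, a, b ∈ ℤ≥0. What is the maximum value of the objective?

63

Relaxing integrality, the LP optimum is 66.21 at (a,b) = (0.0714, 7.29), which is not an integer point.
(a,b)=(0,7) is feasible, giving 63.
(a,b)=(0,6) is feasible, giving 54.
No feasible integer point exceeds 63.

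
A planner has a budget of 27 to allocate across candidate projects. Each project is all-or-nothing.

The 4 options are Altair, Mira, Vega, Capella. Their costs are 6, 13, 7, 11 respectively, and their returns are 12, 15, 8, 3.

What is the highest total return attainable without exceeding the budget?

Allowing fractional choices, the relaxed optimum would be about 35.3, but projects are indivisible.
Altair + Mira: cost 6 + 13 = 19 ≤ 27, return 12 + 15 = 27.
Altair + Mira + Vega: cost 6 + 13 + 7 = 26 ≤ 27, return 12 + 15 + 8 = 35.
Mira + Vega: cost 13 + 7 = 20 ≤ 27, return 15 + 8 = 23.
Best is Altair, Mira, and Vega with total return 35.

35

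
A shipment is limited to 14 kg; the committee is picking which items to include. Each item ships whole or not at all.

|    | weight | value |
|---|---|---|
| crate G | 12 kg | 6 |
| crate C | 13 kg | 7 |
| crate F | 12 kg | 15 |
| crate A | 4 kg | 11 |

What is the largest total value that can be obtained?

Treat it as a binary knapsack problem.
Allowing fractional choices, the relaxed optimum would be about 23.5, but items are indivisible.
crate A: weight 4 ≤ 14, value 11.
crate C: weight 13 ≤ 14, value 7.
crate F: weight 12 ≤ 14, value 15.
Best is crate F with total value 15.

15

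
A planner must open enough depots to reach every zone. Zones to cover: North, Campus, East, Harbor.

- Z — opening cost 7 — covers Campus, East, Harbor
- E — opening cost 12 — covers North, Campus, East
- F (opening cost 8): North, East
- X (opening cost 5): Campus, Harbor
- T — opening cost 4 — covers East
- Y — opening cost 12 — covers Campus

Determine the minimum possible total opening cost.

13

The greedy cost-per-new-zone heuristic would pick Z and F for 15, but a cheaper cover exists.
Choose F and X: together they cover North, Campus, East, Harbor — every zone.
Total opening cost: 8 + 5 = 13.
No cover costs less than 13.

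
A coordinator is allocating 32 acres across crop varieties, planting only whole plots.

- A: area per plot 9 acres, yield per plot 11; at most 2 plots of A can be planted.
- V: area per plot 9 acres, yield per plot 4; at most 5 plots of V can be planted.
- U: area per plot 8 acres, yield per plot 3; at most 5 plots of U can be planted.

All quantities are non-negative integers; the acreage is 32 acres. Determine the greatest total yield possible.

26

2×A and 1×U: area 26 ≤ 32, yield 2·11 + 1·3 = 25.
2×A and 1×V: area 27 ≤ 32, yield 2·11 + 1·4 = 26.
Best is 26.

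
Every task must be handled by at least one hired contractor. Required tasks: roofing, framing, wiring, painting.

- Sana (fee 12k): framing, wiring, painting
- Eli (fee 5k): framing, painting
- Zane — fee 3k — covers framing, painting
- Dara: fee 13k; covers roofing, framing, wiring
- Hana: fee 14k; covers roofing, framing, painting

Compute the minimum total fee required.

Choose Zane and Dara: together they cover roofing, framing, wiring, painting — every task.
Total fee: 3 + 13 = 16.
No cover costs less than 16.

16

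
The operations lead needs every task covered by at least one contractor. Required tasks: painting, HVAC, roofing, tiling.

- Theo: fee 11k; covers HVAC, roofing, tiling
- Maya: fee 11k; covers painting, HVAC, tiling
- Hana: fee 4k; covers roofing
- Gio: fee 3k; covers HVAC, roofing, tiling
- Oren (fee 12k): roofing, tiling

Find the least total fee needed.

14

Choose Maya and Gio: together they cover painting, HVAC, roofing, tiling — every task.
Total fee: 11 + 3 = 14.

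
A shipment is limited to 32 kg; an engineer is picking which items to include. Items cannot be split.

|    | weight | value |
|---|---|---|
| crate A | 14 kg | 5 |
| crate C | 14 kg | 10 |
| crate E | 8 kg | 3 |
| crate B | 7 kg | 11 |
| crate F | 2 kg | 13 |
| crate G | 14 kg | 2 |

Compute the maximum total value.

Allowing fractional choices, the relaxed optimum would be about 37.4, but items are indivisible.
crate C + crate B + crate F: weight 14 + 7 + 2 = 23 ≤ 32, value 10 + 11 + 13 = 34.
crate C + crate E + crate B + crate F: weight 14 + 8 + 7 + 2 = 31 ≤ 32, value 10 + 3 + 11 + 13 = 37.
Best is crate C, crate E, crate B, and crate F with total value 37.

37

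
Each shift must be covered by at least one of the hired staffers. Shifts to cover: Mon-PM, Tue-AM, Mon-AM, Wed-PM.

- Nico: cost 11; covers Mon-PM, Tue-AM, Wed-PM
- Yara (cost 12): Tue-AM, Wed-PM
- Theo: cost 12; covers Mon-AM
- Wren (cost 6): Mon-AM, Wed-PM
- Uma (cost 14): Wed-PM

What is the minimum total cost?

17

This is a weighted set-cover instance.
Choose Nico and Wren: together they cover Mon-PM, Tue-AM, Mon-AM, Wed-PM — every shift.
Total cost: 11 + 6 = 17.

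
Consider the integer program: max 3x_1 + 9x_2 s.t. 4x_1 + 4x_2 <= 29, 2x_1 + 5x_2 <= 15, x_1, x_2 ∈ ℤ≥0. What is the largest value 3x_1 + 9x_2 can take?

27

(x_1,x_2)=(0,3) is feasible, giving 27.
(x_1,x_2)=(1,2) is feasible, giving 21.
(x_1,x_2)=(0,2) is feasible, giving 18.
No feasible integer point exceeds 27.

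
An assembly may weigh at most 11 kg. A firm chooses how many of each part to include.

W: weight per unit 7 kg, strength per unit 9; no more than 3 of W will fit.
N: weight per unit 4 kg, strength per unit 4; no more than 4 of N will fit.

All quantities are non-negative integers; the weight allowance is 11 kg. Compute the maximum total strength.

13

1×W: weight 7 ≤ 11, strength 1·9 = 9.
1×W and 1×N: weight 11 ≤ 11, strength 1·9 + 1·4 = 13.
Best is 13.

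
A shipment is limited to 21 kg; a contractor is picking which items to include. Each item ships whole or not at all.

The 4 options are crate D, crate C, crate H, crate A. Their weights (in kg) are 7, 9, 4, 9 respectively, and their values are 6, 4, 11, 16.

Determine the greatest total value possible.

33

Take crate D, crate H, and crate A: weight 7 + 4 + 9 = 20 ≤ 21, value 6 + 11 + 16 = 33.
No other feasible combination does better.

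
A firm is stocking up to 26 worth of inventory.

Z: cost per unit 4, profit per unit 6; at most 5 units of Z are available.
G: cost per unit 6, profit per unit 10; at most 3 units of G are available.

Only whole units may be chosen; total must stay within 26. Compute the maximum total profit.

2×Z and 3×G: cost 26 ≤ 26, profit 2·6 + 3·10 = 42.
5×Z and 1×G: cost 26 ≤ 26, profit 5·6 + 1·10 = 40.
Best is 42.

42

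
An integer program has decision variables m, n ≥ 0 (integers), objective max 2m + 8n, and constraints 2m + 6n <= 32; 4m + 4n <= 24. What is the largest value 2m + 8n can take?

(m,n)=(1,5): 2·1+6·5=32≤32, 4·1+4·5=24≤24, objective 42.
(m,n)=(0,5): 2·0+6·5=30≤32, 4·0+4·5=20≤24, objective 40.
No feasible integer point exceeds 42.

42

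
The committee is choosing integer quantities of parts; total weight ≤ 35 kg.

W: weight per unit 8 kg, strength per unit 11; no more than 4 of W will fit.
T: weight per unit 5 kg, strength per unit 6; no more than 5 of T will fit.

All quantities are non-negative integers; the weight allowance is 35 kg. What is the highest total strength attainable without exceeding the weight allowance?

45

This is a bounded integer knapsack.
Take 3×W and 2×T: weight 34 ≤ 35, strength 3·11 + 2·6 = 45.
No other integer combination yields more.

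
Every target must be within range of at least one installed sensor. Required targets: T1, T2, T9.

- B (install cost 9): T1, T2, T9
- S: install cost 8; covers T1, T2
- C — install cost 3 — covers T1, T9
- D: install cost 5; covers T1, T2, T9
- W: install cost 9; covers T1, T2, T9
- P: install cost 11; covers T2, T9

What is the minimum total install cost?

5

The greedy cost-per-new-target heuristic would pick C and D for 8, but a cheaper cover exists.
D alone covers T1, T2, T9 — every target.
Total install cost: 5.
No cover costs less than 5.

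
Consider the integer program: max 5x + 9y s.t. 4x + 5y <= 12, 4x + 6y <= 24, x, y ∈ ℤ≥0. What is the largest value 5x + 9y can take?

18

(x,y)=(0,2): 4·0+5·2=10≤12, 4·0+6·2=12≤24, objective 18.
(x,y)=(1,1): 4·1+5·1=9≤12, 4·1+6·1=10≤24, objective 14.
(x,y)=(0,1): 4·0+5·1=5≤12, 4·0+6·1=6≤24, objective 9.
No feasible integer point exceeds 18.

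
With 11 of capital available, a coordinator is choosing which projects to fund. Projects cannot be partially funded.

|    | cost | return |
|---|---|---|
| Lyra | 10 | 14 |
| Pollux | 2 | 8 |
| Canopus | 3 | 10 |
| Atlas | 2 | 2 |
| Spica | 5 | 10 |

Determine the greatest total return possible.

This is a 0-1 knapsack instance.
Canopus + Atlas + Spica: cost 3 + 2 + 5 = 10 ≤ 11, return 10 + 2 + 10 = 22.
Pollux + Canopus + Atlas: cost 2 + 3 + 2 = 7 ≤ 11, return 8 + 10 + 2 = 20.
Pollux + Canopus + Spica: cost 2 + 3 + 5 = 10 ≤ 11, return 8 + 10 + 10 = 28.
Best is Pollux, Canopus, and Spica with total return 28.

28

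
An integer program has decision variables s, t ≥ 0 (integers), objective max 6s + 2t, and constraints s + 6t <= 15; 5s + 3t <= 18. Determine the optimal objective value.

(s,t)=(3,1): 1·3+6·1=9≤15, 5·3+3·1=18≤18, objective 20.
(s,t)=(3,0): 1·3+6·0=3≤15, 5·3+3·0=15≤18, objective 18.
(s,t)=(2,2): 1·2+6·2=14≤15, 5·2+3·2=16≤18, objective 16.
The best lattice point is (3,1), giving 20.

20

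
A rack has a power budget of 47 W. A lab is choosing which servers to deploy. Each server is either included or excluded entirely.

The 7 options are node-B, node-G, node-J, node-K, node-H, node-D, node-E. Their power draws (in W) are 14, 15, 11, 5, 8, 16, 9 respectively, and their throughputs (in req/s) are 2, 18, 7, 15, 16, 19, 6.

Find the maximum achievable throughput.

Take node-G, node-K, node-H, and node-D: power draw 15 + 5 + 8 + 16 = 44 ≤ 47, throughput 18 + 15 + 16 + 19 = 68.
No other feasible combination does better.

68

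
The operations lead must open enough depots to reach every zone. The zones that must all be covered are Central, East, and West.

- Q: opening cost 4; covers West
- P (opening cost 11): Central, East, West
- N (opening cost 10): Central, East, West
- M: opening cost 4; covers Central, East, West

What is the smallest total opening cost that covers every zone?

M alone covers Central, East, West — every zone.
Total opening cost: 4.

4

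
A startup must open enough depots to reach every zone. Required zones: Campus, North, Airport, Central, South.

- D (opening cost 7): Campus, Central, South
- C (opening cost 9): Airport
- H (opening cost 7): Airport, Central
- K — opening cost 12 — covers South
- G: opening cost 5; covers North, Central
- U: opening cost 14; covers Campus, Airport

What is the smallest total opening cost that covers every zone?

19

This is a weighted set-cover instance.
Choose D, H, and G: together they cover Campus, North, Airport, Central, South — every zone.
Total opening cost: 7 + 7 + 5 = 19.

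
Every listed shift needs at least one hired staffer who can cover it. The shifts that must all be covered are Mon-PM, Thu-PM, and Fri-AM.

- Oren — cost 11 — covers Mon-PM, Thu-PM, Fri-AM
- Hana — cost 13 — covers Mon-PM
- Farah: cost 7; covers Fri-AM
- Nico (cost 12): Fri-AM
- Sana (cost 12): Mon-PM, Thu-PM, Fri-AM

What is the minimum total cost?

Oren alone covers Mon-PM, Thu-PM, Fri-AM — every shift.
Total cost: 11.

11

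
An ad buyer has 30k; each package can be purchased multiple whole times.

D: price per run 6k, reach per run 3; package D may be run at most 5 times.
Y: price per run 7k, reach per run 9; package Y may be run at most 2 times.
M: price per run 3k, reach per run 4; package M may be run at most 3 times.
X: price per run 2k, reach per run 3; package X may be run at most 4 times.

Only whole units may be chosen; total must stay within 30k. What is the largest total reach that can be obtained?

2×Y, 3×M, and 3×X: price 29 ≤ 30, reach 2·9 + 3·4 + 3·3 = 39.
2×Y, 2×M, and 4×X: price 28 ≤ 30, reach 2·9 + 2·4 + 4·3 = 38.
Best is 39.

39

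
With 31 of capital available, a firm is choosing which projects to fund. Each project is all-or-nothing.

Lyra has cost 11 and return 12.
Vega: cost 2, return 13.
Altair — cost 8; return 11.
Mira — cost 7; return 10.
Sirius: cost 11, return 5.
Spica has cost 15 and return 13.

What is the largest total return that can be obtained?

Vega + Altair + Mira + Sirius: cost 2 + 8 + 7 + 11 = 28 ≤ 31, return 13 + 11 + 10 + 5 = 39.
Lyra + Vega + Mira + Sirius: cost 11 + 2 + 7 + 11 = 31 ≤ 31, return 12 + 13 + 10 + 5 = 40.
Lyra + Vega + Altair + Mira: cost 11 + 2 + 8 + 7 = 28 ≤ 31, return 12 + 13 + 11 + 10 = 46.
Best is Lyra, Vega, Altair, and Mira with total return 46.

46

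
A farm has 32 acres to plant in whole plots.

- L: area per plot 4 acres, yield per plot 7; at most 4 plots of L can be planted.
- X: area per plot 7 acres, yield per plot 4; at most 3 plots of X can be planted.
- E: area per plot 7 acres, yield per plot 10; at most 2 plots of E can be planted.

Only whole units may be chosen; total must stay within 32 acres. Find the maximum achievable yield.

Take 4×L and 2×E: area 30 ≤ 32, yield 4·7 + 2·10 = 48.
L has the best ratio (7/4) and is taken to its limit of 4; remaining capacity is filled optimally with the others.

48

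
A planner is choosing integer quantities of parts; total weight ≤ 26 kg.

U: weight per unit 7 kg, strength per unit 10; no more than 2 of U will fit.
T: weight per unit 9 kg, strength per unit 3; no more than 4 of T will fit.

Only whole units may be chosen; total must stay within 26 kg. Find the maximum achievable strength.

2×U and 1×T: weight 23 ≤ 26, strength 2·10 + 1·3 = 23.
2×U: weight 14 ≤ 26, strength 2·10 = 20.
Best is 23.

23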